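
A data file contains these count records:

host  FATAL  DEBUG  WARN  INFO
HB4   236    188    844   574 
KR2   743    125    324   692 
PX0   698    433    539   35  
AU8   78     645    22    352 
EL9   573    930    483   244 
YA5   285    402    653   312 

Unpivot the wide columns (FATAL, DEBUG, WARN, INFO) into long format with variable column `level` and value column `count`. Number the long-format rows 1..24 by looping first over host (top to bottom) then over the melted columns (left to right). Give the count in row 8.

692

24 rows total (6 × 4). Row 8: index ⌊(8-1)/4⌋ = 1 into host → KR2; (8-1) mod 4 = 3 into the melted columns → INFO.
So row 8 is (KR2, INFO, 692); count = 692.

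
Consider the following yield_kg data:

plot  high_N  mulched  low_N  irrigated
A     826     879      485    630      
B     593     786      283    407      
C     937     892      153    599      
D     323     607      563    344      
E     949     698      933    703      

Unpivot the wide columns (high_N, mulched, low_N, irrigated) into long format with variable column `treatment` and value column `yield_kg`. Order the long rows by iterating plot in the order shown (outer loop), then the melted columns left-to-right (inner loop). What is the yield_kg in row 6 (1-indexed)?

786

20 rows total (5 × 4). Row 6: index ⌊(6-1)/4⌋ = 1 into plot → B; (6-1) mod 4 = 1 into the melted columns → mulched.
So row 6 is (B, mulched, 786); yield_kg = 786.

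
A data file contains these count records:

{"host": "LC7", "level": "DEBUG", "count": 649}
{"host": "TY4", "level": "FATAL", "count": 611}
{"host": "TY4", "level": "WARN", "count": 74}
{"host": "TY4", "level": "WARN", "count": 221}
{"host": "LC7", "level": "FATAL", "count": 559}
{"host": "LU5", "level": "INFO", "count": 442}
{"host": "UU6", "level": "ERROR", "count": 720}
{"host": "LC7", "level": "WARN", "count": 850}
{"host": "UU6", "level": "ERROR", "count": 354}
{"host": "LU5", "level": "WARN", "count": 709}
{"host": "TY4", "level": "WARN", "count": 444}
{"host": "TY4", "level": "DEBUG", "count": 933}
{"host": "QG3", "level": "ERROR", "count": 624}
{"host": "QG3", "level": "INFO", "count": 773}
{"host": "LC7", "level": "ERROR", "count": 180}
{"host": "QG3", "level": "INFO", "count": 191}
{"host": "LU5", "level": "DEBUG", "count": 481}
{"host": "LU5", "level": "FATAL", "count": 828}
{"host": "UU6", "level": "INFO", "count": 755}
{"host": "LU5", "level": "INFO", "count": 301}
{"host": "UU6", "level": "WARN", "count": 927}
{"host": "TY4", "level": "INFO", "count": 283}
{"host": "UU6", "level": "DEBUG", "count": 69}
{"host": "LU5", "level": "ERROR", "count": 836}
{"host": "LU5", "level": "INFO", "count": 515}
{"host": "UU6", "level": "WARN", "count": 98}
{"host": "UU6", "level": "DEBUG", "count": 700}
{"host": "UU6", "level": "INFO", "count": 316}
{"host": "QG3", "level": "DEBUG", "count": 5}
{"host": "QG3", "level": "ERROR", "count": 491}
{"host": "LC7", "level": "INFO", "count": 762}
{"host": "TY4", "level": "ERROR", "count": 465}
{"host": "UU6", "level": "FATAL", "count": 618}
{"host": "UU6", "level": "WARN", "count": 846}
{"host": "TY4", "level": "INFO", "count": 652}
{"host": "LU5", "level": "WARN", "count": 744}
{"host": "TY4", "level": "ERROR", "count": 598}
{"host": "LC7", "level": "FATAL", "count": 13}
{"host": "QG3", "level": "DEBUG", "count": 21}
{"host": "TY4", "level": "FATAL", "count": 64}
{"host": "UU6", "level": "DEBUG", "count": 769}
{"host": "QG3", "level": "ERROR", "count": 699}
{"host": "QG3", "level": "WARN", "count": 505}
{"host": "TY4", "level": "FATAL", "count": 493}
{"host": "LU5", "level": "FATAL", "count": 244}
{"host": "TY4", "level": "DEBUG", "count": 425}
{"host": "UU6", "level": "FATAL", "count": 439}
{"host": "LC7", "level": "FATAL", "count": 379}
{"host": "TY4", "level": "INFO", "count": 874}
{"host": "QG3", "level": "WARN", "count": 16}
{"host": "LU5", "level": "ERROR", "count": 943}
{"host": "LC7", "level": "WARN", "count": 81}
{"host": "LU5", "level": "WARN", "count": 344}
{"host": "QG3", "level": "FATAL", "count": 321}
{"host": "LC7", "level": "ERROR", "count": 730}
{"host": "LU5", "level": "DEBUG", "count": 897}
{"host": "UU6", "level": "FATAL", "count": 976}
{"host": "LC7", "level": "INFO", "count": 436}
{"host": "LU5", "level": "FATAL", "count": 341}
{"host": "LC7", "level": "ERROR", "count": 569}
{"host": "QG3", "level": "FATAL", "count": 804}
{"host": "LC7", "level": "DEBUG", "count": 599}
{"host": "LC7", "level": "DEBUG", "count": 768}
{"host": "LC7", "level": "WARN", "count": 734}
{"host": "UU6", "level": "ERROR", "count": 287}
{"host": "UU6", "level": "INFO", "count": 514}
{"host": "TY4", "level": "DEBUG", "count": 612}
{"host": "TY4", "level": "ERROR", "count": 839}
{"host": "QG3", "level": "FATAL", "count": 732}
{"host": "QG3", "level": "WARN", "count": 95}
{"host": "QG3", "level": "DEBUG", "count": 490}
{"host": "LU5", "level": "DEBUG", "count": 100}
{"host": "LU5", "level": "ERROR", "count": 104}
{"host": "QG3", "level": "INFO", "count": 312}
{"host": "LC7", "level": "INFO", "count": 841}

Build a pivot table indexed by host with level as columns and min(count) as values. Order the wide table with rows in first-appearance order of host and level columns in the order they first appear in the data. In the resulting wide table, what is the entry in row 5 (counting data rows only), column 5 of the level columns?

With rows in first-appearance order of host, row 5 is host=QG3. level columns in first-appearance order: DEBUG, FATAL, WARN, INFO, ERROR; column 5 is ERROR.
Long rows with host=QG3, level=ERROR: min(624, 491, 699) = 491.

491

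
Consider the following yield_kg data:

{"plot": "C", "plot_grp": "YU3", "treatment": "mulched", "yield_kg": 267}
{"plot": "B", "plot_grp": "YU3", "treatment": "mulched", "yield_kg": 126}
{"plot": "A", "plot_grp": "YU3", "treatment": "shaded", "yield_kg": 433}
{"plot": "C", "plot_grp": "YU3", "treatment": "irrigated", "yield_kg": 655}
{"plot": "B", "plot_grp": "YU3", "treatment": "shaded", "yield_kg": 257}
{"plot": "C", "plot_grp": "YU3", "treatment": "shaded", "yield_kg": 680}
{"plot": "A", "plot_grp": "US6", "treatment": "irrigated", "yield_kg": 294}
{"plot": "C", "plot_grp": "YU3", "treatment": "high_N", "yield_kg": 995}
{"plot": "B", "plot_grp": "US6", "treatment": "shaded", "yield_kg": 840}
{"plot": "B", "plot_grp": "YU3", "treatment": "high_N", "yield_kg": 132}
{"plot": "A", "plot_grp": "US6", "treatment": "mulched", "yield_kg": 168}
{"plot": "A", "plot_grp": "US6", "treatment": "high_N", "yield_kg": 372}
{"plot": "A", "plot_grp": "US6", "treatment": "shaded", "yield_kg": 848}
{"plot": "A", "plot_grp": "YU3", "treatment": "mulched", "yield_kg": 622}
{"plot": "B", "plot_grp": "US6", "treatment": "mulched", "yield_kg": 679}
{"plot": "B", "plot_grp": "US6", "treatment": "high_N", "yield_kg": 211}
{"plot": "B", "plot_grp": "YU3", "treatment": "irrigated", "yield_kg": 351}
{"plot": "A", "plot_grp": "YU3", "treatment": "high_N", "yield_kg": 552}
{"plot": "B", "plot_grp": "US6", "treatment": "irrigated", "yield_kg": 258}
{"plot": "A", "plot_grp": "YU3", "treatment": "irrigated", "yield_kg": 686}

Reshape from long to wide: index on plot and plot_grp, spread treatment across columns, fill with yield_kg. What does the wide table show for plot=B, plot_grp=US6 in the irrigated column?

258

Wide layout: rows indexed by plot and plot_grp, columns are the 4 distinct treatment values (mulched, shaded, irrigated, high_N).
Cell (plot=B, plot_grp=US6, treatment=irrigated) draws from the long row where plot=B, plot_grp=US6 and treatment=irrigated, which has yield_kg=258.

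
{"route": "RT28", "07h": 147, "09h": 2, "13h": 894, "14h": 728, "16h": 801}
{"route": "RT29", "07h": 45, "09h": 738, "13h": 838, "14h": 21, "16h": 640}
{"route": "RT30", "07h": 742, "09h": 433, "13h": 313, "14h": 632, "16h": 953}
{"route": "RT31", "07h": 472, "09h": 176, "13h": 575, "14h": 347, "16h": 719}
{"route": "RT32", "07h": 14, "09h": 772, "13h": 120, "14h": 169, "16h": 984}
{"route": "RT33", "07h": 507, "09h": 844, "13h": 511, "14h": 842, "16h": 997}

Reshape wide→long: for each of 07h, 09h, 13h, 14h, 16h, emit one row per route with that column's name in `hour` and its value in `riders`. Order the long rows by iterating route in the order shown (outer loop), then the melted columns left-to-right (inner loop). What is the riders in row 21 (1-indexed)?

14

30 rows total (6 × 5). Row 21: index ⌊(21-1)/5⌋ = 4 into route → RT32; (21-1) mod 5 = 0 into the melted columns → 07h.
So row 21 is (RT32, 07h, 14); riders = 14.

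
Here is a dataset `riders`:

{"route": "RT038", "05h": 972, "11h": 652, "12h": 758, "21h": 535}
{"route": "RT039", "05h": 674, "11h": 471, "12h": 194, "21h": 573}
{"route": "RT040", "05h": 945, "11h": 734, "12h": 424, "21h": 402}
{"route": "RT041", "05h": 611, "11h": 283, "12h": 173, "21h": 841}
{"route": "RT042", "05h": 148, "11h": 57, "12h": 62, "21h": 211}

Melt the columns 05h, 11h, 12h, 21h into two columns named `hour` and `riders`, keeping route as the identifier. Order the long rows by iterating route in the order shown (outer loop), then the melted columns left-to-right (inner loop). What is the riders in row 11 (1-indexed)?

20 rows total (5 × 4). Row 11: index ⌊(11-1)/4⌋ = 2 into route → RT040; (11-1) mod 4 = 2 into the melted columns → 12h.
So row 11 is (RT040, 12h, 424); riders = 424.

424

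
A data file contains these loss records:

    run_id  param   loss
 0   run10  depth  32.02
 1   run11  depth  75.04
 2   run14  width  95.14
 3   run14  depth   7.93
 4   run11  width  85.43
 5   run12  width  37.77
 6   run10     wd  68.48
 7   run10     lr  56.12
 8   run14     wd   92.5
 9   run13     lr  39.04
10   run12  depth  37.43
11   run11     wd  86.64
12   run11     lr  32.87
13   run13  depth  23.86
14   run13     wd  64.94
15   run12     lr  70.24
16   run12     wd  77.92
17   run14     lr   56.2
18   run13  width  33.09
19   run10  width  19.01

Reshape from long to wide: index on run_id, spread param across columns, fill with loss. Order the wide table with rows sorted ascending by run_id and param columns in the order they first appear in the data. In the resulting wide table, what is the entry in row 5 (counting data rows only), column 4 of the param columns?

56.2

With rows sorted ascending by run_id, row 5 is run_id=run14. param columns in first-appearance order: depth, width, wd, lr; column 4 is lr.
Long rows with run_id=run14, param=lr: loss = 56.2.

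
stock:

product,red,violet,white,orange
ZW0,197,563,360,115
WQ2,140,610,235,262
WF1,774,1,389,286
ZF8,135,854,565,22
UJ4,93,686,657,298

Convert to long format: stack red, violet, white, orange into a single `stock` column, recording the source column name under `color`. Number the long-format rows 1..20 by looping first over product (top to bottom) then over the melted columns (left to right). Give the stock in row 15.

565

20 rows total (5 × 4). Row 15: index ⌊(15-1)/4⌋ = 3 into product → ZF8; (15-1) mod 4 = 2 into the melted columns → white.
So row 15 is (ZF8, white, 565); stock = 565.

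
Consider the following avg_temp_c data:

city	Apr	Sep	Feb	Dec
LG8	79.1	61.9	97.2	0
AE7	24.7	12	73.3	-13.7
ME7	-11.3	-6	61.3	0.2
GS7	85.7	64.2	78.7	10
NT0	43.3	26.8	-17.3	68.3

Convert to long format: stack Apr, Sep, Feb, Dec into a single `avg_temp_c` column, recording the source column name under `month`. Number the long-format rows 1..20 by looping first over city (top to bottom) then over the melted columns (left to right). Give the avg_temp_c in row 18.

20 rows total (5 × 4). Row 18: index ⌊(18-1)/4⌋ = 4 into city → NT0; (18-1) mod 4 = 1 into the melted columns → Sep.
So row 18 is (NT0, Sep, 26.8); avg_temp_c = 26.8.

26.8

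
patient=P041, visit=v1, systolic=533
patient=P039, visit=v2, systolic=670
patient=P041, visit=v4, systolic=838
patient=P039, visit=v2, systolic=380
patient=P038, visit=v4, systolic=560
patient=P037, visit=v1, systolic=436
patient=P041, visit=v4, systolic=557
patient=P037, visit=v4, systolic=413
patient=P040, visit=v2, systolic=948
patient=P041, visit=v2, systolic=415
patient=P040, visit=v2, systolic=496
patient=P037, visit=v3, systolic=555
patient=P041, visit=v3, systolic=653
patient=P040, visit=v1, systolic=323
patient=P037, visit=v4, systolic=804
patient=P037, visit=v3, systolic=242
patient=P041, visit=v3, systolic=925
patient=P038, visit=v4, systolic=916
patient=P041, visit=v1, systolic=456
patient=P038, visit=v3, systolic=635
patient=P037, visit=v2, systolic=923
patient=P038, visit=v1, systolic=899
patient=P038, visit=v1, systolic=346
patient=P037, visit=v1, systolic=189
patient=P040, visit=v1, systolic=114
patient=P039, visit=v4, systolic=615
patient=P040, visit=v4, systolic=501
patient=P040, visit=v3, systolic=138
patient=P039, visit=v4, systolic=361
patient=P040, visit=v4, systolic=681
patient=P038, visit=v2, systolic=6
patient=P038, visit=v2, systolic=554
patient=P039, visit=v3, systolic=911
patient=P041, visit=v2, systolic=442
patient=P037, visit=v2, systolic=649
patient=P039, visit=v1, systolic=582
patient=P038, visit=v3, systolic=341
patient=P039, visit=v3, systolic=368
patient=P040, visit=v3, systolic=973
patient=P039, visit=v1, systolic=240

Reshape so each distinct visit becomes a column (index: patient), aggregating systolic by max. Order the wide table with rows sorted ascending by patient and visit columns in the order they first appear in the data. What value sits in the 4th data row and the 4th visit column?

973

With rows sorted ascending by patient, row 4 is patient=P040. visit columns in first-appearance order: v1, v2, v4, v3; column 4 is v3.
Long rows with patient=P040, visit=v3: max(138, 973) = 973.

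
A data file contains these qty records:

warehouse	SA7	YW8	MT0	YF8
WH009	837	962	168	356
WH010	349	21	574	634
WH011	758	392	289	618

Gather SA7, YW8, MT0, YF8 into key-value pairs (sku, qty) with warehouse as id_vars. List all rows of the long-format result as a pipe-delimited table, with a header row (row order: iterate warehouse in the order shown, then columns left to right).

Each (warehouse, column) pair becomes one row: 3 × 4 = 12 rows.
For example, (WH009, SA7) → qty=837.

| warehouse | sku | qty |
| WH009 | SA7 | 837 |
| WH009 | YW8 | 962 |
| WH009 | MT0 | 168 |
| WH009 | YF8 | 356 |
| WH010 | SA7 | 349 |
| WH010 | YW8 | 21 |
| WH010 | MT0 | 574 |
| WH010 | YF8 | 634 |
| WH011 | SA7 | 758 |
| WH011 | YW8 | 392 |
| WH011 | MT0 | 289 |
| WH011 | YF8 | 618 |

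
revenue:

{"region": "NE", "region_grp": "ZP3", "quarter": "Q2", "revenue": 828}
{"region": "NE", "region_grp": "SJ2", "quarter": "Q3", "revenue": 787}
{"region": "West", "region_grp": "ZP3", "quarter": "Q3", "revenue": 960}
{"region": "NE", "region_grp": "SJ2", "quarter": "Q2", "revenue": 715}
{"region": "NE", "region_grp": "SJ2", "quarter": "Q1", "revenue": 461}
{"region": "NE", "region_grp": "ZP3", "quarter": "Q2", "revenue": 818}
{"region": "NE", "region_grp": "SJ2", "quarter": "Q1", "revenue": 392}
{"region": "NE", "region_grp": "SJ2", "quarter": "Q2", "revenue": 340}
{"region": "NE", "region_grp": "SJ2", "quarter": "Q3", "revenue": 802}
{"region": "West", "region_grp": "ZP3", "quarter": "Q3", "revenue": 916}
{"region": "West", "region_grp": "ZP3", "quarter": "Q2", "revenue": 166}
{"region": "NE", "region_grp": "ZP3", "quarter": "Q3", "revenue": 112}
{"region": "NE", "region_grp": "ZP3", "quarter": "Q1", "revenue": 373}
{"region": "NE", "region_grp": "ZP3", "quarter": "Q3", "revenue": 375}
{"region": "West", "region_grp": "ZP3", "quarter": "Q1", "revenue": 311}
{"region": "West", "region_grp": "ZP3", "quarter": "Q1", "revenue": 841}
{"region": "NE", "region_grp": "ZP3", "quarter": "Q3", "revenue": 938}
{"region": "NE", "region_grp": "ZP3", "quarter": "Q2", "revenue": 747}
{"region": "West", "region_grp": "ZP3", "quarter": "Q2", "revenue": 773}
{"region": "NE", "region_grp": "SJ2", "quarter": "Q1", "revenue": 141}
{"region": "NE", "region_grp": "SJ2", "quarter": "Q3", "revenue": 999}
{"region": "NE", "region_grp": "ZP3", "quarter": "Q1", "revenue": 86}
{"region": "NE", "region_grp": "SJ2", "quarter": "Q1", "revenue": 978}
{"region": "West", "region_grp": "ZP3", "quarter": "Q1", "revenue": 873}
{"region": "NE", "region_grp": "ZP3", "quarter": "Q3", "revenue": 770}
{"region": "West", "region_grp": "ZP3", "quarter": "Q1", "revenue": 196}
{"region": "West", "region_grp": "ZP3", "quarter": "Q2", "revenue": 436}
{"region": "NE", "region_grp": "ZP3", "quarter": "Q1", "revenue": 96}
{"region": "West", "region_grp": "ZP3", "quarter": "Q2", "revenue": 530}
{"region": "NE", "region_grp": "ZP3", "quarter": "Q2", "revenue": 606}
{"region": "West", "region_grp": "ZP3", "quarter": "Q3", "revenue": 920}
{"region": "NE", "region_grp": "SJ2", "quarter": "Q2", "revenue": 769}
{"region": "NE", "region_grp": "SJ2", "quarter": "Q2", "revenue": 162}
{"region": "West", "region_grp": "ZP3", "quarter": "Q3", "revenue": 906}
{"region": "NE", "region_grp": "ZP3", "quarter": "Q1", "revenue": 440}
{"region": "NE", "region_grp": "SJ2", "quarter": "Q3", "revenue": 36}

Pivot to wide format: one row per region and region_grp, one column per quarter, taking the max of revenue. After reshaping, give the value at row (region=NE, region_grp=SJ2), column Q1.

Rows with region=NE, region_grp=SJ2 and quarter=Q1: revenue values are 461, 392, 141, 978.
max(461, 392, 141, 978) = 978.

978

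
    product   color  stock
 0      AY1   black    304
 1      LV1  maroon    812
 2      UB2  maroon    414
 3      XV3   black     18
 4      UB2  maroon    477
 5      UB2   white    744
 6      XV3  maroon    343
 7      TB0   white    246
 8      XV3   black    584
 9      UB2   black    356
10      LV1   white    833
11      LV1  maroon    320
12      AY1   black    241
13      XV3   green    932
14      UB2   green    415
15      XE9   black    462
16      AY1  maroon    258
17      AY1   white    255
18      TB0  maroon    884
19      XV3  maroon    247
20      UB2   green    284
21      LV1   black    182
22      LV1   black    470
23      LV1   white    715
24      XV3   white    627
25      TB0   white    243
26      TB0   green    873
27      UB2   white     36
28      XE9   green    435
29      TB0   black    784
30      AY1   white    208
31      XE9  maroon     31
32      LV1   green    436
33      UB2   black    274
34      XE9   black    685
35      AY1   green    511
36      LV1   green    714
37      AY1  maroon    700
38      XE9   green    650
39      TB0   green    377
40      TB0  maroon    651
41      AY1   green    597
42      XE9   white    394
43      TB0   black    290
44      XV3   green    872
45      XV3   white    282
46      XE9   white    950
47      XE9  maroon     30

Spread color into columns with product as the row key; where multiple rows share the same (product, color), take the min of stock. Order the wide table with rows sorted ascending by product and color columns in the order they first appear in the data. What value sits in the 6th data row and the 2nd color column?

247

With rows sorted ascending by product, row 6 is product=XV3. color columns in first-appearance order: black, maroon, white, green; column 2 is maroon.
Long rows with product=XV3, color=maroon: min(343, 247) = 247.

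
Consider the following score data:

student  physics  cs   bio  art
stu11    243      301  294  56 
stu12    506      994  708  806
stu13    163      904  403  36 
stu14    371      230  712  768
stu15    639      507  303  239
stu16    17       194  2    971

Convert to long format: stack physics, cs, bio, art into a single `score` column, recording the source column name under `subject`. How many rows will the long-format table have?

6 student values × 4 melted columns = 24 rows.

24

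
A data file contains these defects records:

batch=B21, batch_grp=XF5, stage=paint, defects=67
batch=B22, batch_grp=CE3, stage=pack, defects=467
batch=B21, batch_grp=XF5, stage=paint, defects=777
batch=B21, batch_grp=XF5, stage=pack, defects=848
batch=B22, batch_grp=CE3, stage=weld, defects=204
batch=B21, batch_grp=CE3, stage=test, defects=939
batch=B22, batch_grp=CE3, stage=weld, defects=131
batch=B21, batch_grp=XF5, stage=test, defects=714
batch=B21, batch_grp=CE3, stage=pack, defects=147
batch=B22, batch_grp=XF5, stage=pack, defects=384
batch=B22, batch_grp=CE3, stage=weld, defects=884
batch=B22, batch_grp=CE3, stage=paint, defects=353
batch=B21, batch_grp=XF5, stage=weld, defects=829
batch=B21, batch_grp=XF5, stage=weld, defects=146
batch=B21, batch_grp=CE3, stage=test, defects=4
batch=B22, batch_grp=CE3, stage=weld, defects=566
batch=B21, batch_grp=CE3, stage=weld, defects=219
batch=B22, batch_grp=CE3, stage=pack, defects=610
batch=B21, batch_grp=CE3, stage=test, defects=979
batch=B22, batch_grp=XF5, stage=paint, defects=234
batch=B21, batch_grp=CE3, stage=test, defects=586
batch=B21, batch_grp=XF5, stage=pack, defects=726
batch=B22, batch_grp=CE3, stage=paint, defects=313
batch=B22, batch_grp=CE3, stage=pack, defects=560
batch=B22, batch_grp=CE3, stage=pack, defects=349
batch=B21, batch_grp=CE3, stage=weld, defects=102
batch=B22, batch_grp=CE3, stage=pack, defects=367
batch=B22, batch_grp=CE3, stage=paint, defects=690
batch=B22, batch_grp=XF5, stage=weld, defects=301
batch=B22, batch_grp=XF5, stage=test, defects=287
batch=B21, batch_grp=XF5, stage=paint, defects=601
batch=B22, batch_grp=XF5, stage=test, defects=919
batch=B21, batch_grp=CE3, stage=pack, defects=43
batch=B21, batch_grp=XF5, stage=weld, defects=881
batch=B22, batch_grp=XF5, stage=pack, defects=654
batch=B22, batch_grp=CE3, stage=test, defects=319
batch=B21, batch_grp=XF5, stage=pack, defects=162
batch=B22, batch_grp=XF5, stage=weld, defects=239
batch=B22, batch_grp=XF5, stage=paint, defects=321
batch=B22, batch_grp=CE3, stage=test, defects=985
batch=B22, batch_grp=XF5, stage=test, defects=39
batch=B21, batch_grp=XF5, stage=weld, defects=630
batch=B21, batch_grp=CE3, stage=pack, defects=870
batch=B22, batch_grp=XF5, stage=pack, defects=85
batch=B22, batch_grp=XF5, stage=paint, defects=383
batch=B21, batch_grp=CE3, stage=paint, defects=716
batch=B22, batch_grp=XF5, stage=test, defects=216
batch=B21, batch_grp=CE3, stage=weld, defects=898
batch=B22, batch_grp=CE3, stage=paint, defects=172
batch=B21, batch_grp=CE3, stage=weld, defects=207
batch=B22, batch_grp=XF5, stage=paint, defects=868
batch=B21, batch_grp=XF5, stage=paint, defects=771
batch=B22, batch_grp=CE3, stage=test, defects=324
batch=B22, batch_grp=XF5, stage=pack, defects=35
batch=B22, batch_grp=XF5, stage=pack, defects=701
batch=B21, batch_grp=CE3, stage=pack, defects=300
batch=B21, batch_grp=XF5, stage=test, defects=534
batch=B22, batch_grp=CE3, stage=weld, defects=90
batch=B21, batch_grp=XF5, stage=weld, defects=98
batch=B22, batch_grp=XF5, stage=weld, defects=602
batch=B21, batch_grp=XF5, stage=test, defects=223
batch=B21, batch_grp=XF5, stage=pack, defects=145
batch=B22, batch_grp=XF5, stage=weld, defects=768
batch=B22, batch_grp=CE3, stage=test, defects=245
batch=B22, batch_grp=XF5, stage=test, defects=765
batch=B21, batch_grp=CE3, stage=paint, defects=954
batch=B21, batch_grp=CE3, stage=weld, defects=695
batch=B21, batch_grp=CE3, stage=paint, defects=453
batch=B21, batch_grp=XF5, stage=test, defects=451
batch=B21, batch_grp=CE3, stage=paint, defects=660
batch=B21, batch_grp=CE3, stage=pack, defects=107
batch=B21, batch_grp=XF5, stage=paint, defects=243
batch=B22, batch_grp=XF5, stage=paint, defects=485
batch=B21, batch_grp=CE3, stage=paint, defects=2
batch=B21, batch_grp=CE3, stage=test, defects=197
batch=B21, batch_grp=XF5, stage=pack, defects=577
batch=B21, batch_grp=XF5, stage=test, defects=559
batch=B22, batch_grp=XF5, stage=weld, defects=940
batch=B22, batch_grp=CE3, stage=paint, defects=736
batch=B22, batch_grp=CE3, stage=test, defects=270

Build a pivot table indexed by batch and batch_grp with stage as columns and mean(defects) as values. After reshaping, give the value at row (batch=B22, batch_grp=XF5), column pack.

Rows with batch=B22, batch_grp=XF5 and stage=pack: defects values are 384, 654, 85, 35, 701.
(384 + 654 + 85 + 35 + 701) / 5 = 371.80.

371.80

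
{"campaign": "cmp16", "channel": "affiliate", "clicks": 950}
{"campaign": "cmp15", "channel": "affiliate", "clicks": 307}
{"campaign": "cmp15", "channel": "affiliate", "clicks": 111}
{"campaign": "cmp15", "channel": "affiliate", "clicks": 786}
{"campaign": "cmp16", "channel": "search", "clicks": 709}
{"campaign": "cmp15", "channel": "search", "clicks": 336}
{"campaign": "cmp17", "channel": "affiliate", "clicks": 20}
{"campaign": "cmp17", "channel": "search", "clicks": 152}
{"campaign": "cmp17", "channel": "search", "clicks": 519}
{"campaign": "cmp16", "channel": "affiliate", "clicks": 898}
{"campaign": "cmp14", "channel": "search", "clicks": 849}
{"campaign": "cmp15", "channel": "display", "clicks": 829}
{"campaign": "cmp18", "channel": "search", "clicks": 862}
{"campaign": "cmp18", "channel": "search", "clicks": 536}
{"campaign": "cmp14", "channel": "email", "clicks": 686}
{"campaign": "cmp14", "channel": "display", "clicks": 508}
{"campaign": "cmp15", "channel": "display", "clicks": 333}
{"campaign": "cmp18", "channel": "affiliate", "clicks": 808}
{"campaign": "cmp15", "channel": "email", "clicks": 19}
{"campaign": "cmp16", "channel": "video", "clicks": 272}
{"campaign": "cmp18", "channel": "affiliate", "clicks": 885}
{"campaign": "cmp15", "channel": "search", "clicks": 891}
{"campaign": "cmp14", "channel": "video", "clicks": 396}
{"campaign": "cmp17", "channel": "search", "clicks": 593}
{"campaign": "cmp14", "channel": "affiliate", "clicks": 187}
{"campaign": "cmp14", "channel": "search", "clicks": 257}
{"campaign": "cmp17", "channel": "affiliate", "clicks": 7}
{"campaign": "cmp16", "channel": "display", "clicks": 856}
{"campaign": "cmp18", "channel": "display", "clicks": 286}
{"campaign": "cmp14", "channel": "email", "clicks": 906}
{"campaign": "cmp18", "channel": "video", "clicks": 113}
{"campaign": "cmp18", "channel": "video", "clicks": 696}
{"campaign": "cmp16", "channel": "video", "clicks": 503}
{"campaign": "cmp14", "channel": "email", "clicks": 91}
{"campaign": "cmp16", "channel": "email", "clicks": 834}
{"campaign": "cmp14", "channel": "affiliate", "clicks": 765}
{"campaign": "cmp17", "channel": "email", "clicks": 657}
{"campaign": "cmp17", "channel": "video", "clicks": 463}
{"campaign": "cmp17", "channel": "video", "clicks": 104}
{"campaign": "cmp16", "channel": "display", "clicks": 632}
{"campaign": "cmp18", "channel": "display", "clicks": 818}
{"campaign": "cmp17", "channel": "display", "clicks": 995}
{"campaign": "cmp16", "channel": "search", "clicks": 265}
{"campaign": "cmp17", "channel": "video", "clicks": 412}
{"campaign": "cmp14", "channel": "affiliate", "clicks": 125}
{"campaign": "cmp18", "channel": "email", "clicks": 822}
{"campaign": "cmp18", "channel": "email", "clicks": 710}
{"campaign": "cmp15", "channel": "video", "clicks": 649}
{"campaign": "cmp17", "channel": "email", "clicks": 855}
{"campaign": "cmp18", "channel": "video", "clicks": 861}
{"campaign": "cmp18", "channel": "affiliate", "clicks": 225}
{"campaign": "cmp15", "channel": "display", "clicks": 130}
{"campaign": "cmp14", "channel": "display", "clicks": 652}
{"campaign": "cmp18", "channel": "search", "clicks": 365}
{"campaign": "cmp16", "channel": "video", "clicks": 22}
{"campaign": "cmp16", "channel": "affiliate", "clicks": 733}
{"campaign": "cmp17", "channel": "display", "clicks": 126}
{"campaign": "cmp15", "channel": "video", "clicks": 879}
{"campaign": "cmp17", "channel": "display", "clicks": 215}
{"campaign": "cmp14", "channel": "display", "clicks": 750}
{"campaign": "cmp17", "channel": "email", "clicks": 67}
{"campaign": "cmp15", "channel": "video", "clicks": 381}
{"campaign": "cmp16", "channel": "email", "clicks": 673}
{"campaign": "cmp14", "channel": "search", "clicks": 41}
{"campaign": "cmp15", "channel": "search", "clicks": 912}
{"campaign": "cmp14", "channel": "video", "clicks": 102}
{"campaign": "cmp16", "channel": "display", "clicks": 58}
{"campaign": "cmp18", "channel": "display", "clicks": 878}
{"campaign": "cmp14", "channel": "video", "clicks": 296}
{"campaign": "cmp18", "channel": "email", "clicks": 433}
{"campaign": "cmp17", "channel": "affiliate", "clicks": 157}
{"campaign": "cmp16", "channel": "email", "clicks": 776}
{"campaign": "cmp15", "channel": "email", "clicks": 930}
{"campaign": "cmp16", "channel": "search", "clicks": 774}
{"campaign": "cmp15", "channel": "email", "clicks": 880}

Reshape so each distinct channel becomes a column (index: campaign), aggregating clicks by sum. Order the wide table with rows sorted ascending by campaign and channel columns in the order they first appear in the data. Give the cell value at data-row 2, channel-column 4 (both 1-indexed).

With rows sorted ascending by campaign, row 2 is campaign=cmp15. channel columns in first-appearance order: affiliate, search, display, email, video; column 4 is email.
Long rows with campaign=cmp15, channel=email: 19 + 930 + 880 = 1829.

1829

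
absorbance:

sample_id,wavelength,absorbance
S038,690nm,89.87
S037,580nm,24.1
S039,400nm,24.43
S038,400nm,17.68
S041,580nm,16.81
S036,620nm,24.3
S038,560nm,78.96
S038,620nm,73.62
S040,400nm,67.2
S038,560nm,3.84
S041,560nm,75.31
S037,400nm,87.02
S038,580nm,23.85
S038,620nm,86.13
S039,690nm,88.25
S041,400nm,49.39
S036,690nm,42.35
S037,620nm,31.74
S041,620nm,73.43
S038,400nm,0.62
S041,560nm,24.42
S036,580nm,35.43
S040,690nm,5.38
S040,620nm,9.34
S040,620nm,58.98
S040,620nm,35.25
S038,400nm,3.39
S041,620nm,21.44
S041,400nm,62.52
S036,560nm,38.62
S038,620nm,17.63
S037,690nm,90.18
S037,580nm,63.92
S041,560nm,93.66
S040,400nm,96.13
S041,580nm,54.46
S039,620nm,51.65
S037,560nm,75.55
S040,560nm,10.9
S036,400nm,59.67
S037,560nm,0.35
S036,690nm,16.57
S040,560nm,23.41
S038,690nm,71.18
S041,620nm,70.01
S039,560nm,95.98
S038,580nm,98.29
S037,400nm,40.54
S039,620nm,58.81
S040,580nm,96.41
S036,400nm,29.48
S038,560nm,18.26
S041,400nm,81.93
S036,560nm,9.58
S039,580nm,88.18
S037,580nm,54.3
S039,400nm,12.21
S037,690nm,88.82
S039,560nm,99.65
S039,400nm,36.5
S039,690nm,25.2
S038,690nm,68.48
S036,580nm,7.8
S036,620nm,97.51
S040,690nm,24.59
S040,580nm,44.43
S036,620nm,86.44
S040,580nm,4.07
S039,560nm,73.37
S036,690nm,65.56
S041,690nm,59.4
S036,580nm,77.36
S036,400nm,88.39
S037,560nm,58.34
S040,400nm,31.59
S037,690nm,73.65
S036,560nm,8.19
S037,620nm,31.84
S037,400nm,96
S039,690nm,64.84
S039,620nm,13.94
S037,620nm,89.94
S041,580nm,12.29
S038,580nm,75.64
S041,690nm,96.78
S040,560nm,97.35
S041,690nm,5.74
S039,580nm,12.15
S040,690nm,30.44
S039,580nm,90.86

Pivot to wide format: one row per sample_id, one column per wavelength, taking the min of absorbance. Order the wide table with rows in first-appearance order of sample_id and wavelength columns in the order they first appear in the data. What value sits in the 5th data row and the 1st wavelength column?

With rows in first-appearance order of sample_id, row 5 is sample_id=S036. wavelength columns in first-appearance order: 690nm, 580nm, 400nm, 620nm, 560nm; column 1 is 690nm.
Long rows with sample_id=S036, wavelength=690nm: min(42.35, 16.57, 65.56) = 16.57.

16.57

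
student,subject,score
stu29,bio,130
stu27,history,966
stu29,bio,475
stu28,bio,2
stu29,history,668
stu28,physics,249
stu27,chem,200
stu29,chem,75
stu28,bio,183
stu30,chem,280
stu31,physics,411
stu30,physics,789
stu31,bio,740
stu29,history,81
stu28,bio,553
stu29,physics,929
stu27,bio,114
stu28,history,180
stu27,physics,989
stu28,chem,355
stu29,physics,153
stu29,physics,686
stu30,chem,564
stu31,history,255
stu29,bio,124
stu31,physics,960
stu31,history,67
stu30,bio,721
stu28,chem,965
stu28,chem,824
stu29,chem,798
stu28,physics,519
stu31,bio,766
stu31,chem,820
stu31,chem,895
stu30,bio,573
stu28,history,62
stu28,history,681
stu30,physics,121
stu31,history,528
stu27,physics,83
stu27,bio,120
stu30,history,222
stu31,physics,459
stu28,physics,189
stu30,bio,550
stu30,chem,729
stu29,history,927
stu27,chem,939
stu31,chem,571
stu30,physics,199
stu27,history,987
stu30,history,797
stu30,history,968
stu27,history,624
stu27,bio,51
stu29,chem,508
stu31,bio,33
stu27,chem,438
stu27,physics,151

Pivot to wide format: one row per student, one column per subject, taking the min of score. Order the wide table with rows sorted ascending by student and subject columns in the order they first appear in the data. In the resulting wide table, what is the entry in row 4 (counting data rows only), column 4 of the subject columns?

280

With rows sorted ascending by student, row 4 is student=stu30. subject columns in first-appearance order: bio, history, physics, chem; column 4 is chem.
Long rows with student=stu30, subject=chem: min(280, 564, 729) = 280.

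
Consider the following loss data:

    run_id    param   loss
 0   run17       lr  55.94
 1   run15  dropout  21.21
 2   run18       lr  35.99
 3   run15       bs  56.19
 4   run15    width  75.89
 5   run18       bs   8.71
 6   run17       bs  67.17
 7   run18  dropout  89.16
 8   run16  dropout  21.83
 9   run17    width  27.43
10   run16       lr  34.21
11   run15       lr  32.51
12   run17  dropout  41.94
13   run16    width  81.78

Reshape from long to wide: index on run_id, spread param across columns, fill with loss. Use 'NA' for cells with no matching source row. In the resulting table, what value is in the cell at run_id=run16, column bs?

NA

No long-format row has run_id=run16 and param=bs, so the cell is NA.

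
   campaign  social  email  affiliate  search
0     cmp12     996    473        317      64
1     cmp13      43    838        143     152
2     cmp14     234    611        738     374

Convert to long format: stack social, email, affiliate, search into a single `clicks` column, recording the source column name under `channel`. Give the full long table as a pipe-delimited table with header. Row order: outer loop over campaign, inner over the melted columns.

| campaign | channel | clicks |
| cmp12 | social | 996 |
| cmp12 | email | 473 |
| cmp12 | affiliate | 317 |
| cmp12 | search | 64 |
| cmp13 | social | 43 |
| cmp13 | email | 838 |
| cmp13 | affiliate | 143 |
| cmp13 | search | 152 |
| cmp14 | social | 234 |
| cmp14 | email | 611 |
| cmp14 | affiliate | 738 |
| cmp14 | search | 374 |

Each (campaign, column) pair becomes one row: 3 × 4 = 12 rows.
For example, (cmp12, social) → clicks=996.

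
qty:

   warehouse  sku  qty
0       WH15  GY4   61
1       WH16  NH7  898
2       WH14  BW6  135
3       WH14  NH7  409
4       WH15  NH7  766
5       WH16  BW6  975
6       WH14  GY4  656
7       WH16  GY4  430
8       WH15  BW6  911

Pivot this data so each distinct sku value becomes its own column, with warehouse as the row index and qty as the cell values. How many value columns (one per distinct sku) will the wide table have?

3

3 distinct sku values: NH7, GY4, BW6.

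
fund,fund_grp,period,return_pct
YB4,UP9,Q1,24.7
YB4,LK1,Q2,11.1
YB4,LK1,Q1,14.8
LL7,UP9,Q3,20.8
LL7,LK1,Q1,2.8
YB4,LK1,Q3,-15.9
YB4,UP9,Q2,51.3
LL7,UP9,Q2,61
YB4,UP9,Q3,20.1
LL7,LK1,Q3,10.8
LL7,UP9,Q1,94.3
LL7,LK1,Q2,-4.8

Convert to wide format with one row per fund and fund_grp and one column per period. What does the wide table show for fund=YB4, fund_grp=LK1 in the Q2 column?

Wide layout: rows indexed by fund and fund_grp, columns are the 3 distinct period values (Q1, Q2, Q3).
Cell (fund=YB4, fund_grp=LK1, period=Q2) draws from the long row where fund=YB4, fund_grp=LK1 and period=Q2, which has return_pct=11.1.

11.1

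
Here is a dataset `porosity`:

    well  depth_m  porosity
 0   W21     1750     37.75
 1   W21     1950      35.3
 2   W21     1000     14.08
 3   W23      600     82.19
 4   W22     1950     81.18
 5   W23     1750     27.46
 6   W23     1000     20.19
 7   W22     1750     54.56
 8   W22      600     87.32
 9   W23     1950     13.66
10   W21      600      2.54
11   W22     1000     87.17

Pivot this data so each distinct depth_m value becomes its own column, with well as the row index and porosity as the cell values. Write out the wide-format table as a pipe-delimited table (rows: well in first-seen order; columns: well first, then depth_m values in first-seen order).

Columns: well plus the 4 distinct depth_m values (1750, 1950, 1000, 600).
For example, row W21 column 1750 takes porosity=37.75 from the long row (W21, 1750).

| well | 1750 | 1950 | 1000 | 600 |
| W21 | 37.75 | 35.3 | 14.08 | 2.54 |
| W23 | 27.46 | 13.66 | 20.19 | 82.19 |
| W22 | 54.56 | 81.18 | 87.17 | 87.32 |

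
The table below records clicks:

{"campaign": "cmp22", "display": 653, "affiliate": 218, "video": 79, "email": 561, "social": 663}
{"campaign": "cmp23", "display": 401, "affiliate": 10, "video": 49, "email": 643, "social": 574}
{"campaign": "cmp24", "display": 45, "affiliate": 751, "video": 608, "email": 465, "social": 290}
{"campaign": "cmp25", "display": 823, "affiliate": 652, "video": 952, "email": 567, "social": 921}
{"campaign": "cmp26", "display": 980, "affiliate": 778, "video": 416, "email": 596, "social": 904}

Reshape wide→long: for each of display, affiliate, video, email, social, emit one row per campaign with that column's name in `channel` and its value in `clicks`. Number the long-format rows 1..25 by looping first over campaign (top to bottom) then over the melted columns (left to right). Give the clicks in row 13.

25 rows total (5 × 5). Row 13: index ⌊(13-1)/5⌋ = 2 into campaign → cmp24; (13-1) mod 5 = 2 into the melted columns → video.
So row 13 is (cmp24, video, 608); clicks = 608.

608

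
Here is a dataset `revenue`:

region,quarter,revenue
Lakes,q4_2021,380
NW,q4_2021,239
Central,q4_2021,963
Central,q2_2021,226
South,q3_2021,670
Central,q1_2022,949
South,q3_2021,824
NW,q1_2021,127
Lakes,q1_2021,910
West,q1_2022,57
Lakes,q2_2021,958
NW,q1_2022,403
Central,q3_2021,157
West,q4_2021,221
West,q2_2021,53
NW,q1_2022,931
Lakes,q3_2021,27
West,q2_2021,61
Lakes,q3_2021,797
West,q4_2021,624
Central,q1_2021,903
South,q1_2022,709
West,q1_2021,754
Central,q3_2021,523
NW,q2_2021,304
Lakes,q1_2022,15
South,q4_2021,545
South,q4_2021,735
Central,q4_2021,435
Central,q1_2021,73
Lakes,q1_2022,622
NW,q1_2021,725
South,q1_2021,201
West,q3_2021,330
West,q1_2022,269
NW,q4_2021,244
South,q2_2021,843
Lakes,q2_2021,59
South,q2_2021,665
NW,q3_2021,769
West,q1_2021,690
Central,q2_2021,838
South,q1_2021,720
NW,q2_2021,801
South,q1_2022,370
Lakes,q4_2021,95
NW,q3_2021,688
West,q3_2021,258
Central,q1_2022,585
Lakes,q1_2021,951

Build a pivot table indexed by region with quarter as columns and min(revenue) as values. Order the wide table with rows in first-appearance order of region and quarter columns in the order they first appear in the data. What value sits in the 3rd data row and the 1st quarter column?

With rows in first-appearance order of region, row 3 is region=Central. quarter columns in first-appearance order: q4_2021, q2_2021, q3_2021, q1_2022, q1_2021; column 1 is q4_2021.
Long rows with region=Central, quarter=q4_2021: min(963, 435) = 435.

435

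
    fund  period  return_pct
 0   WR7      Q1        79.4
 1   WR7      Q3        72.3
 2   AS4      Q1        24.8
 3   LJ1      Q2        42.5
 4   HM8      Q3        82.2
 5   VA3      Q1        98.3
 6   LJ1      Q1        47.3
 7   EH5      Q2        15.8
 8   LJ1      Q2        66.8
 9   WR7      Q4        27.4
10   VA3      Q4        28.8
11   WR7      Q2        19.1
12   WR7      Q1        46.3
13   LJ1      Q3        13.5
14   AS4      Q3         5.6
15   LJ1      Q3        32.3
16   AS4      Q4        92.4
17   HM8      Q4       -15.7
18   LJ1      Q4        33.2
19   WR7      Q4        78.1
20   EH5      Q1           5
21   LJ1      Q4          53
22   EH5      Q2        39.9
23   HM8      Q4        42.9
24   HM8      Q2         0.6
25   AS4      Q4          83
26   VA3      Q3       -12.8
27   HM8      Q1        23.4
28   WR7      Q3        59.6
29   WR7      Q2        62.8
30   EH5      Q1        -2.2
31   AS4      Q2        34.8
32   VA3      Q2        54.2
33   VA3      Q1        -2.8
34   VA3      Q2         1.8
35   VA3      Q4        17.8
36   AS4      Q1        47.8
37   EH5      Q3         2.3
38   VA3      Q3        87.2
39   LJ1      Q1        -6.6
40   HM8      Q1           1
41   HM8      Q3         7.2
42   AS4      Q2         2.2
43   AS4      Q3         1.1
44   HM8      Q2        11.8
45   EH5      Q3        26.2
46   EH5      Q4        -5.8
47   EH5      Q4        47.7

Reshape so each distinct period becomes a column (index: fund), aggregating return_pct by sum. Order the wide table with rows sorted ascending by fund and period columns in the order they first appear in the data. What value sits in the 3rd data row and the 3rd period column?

12.4

With rows sorted ascending by fund, row 3 is fund=HM8. period columns in first-appearance order: Q1, Q3, Q2, Q4; column 3 is Q2.
Long rows with fund=HM8, period=Q2: 0.6 + 11.8 = 12.4.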